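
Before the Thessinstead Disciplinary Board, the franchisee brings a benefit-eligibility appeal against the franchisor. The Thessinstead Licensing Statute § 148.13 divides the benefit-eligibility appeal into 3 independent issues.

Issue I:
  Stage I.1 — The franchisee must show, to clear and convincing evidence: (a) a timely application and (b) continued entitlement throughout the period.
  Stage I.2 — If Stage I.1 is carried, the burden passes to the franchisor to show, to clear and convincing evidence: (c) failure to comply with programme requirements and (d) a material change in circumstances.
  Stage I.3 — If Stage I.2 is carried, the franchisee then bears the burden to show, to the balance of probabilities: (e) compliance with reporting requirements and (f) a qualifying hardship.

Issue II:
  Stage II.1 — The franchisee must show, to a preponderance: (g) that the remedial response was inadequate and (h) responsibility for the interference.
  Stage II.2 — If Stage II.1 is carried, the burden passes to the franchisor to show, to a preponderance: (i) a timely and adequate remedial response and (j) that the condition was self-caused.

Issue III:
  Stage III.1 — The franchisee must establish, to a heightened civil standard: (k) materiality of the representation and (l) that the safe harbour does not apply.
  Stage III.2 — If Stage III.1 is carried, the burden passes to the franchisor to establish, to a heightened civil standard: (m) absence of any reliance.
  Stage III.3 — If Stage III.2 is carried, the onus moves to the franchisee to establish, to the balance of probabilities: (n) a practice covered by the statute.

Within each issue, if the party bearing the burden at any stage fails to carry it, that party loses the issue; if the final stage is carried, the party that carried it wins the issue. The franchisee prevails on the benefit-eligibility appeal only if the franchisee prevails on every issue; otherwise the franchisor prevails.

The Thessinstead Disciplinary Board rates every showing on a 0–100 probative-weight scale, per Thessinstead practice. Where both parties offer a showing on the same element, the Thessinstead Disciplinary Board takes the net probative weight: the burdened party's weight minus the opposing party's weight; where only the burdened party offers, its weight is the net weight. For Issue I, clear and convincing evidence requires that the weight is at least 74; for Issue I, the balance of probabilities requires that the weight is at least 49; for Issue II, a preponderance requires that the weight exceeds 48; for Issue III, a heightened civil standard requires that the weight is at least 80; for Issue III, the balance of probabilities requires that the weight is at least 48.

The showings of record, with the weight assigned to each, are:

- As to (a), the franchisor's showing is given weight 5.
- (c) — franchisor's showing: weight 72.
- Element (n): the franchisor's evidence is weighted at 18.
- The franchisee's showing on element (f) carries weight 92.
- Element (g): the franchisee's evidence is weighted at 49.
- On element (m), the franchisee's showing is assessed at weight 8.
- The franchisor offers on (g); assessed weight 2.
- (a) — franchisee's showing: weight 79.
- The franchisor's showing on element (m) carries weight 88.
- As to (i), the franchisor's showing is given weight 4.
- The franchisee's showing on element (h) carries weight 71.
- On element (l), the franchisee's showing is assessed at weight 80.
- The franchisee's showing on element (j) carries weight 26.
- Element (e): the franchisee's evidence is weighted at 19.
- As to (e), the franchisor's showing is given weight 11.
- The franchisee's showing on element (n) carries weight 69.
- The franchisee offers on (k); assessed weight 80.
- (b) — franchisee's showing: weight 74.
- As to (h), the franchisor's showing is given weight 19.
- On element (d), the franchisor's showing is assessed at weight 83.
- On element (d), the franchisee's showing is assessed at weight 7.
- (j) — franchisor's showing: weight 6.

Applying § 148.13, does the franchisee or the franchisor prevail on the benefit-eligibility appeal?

franchisor

— Issue I —
Stage I.1 — burden on franchisee; standard: clear and convincing evidence (weight is at least 74).
    (a): 79 − 5 = 74 ≥ 74 [met]
    (b): 74 ≥ 74 [met]
  Stage I.1 carried; the burden shifts to the franchisor.
Stage I.2 — burden on franchisor; standard: clear and convincing evidence (weight is at least 74).
    (c): 72 < 74 [not met]
    (d): 83 − 7 = 76 ≥ 74 [met]
  Stage I.2 not carried; the franchisor fails its burden.
The franchisee prevails on this issue.
— Issue II —
Stage II.1 — burden on franchisee; standard: a preponderance (weight exceeds 48).
    (g): 49 − 2 = 47 ≤ 48 [not met]
    (h): 71 − 19 = 52 > 48 [met]
  Stage II.1 not carried; the franchisee fails its burden.
So the franchisor prevails on this issue.
— Issue III —
Stage III.1 (franchisee, a heightened civil standard, weight is at least 80): (k) 80 ≥ 80 — meets; (l) 80 ≥ 80 — meets.
  All elements met. The burden passes to the franchisor.
Stage III.2 (franchisor, a heightened civil standard, weight is at least 80): (m) net 88−8=80 ≥ 80 — meets.
  The franchisor carries Stage III.2; the franchisee now bears the burden.
Stage III.3 (franchisee, the balance of probabilities, weight is at least 48): (n) net 69−18=51 ≥ 48 — meets.
  All elements met at the final stage.
With every stage satisfied, the franchisee prevails on this issue.
Per-issue: Issue I → franchisee; Issue II → franchisor; Issue III → franchisee. The franchisee must prevail on every issue; overall, the franchisor prevails.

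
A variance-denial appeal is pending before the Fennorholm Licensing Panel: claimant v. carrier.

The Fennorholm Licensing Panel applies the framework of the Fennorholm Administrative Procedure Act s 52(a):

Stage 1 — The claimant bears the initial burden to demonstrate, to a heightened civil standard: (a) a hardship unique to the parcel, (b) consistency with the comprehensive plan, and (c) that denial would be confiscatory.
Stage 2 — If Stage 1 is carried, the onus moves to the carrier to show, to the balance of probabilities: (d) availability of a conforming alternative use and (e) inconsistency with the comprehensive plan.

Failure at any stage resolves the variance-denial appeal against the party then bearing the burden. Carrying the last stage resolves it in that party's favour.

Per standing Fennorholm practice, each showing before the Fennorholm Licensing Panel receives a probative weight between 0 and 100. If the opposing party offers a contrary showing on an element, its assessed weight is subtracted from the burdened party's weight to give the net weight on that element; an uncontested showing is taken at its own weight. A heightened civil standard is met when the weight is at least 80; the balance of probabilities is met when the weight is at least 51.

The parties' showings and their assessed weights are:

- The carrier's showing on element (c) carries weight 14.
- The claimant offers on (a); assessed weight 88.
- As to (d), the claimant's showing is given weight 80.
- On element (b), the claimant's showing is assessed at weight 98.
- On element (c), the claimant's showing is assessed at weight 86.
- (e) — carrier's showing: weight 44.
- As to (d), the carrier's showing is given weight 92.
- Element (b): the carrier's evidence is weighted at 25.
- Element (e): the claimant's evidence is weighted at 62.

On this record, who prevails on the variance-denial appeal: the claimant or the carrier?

carrier

Stage 1 — burden on claimant; standard: a heightened civil standard (weight is at least 80).
    (a): 88 ≥ 80 [met]
    (b): 98 − 25 = 73 < 80 [not met]
    (c): 86 − 14 = 72 < 80 [not met]
  The claimant does not carry Stage 1.
The carrier prevails.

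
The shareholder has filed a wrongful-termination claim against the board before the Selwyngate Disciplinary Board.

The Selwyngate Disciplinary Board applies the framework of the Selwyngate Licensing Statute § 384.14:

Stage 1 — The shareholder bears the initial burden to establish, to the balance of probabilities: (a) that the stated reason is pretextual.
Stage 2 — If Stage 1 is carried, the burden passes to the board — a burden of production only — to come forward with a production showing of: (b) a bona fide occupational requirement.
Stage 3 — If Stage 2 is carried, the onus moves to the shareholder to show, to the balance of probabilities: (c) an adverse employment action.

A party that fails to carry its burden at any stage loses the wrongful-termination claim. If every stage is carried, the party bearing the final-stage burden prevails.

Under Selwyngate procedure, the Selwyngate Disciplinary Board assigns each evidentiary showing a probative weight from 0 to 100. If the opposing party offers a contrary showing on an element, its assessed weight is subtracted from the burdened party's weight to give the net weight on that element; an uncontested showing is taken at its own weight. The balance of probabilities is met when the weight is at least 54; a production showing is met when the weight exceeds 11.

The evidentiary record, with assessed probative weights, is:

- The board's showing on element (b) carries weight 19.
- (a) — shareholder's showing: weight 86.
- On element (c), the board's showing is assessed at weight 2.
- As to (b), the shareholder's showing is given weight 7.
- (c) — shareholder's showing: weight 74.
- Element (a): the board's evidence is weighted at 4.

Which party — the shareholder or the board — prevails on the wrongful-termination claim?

Stage 1 (shareholder, the balance of probabilities, weight is at least 54): (a) net 86−4=82 ≥ 54 — meets.
  The shareholder carries Stage 1; the board now bears the burden.
Stage 2 (board, a production showing, weight exceeds 11): (b) net 19−7=12 > 11 — meets.
  Stage 2 carried; the burden shifts to the shareholder.
Stage 3 (shareholder, the balance of probabilities, weight is at least 54): (c) net 74−2=72 ≥ 54 — meets.
  All elements met at the final stage.
Every stage carried; the shareholder prevails.

shareholder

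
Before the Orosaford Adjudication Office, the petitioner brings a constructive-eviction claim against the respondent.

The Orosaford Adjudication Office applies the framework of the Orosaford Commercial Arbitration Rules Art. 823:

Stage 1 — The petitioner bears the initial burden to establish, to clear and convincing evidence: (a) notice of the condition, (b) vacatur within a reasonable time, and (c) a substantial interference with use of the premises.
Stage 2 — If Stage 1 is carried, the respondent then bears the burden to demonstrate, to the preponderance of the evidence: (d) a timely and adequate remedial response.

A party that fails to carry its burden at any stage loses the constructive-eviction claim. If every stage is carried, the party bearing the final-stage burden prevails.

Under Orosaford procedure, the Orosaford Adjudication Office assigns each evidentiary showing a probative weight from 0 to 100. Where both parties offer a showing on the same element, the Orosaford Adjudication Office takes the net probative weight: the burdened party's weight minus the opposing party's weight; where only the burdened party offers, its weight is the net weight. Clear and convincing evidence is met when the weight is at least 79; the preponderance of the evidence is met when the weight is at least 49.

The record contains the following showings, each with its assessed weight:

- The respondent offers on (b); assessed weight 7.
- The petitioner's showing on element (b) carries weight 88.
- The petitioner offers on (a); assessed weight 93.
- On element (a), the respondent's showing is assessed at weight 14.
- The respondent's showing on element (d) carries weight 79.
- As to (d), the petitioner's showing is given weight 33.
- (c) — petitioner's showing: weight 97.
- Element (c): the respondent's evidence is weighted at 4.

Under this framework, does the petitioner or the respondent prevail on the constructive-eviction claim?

Stage 1 (petitioner, clear and convincing evidence, weight is at least 79): (a) net 93−14=79 ≥ 79 — meets; (b) net 88−7=81 ≥ 79 — meets; (c) net 97−4=93 ≥ 79 — meets.
  Stage 1 is satisfied; the onus moves to the respondent.
Stage 2 (respondent, the preponderance of the evidence, weight is at least 49): (d) net 79−33=46 < 49 — fails.
  Not every element is met, so the respondent fails to carry Stage 2.
So the petitioner prevails.

petitioner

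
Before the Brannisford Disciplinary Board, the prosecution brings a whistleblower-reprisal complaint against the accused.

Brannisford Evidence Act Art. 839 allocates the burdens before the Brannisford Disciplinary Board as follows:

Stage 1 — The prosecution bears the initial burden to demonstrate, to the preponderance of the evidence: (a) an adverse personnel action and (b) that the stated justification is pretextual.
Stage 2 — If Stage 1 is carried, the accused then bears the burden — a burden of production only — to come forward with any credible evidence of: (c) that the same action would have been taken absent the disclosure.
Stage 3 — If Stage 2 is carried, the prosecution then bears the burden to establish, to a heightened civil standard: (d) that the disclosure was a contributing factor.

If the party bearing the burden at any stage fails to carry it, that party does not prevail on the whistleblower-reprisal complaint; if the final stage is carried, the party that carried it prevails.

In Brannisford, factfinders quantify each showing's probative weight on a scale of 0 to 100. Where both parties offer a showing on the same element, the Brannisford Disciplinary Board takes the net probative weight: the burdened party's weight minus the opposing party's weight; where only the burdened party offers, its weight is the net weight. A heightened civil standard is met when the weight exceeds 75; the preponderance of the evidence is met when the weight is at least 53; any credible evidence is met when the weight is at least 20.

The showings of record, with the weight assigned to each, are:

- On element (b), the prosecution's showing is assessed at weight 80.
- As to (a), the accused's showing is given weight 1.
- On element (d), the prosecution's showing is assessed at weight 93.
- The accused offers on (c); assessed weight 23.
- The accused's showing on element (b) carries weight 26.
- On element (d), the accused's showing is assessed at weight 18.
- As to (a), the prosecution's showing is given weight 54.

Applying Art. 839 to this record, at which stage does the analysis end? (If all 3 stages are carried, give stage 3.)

stage 3

At Stage 1 the prosecution must meet the preponderance of the evidence (weight is at least 53): on (a) the weight is 54 less the opposing 1 gives net 53, which does reach 53, so (a) meets the standard; on (b) the weight is 80 less the opposing 26 gives net 54, which does reach 53, so (b) meets the standard.
  The prosecution carries Stage 1; the accused now bears the burden.
At Stage 2 the accused must meet any credible evidence (weight is at least 20): on (c) the weight is 23, which does reach 20, so (c) meets the standard.
  All elements met. The burden passes to the prosecution.
At Stage 3 the prosecution must meet a heightened civil standard (weight exceeds 75): on (d) the weight is 93 less the opposing 18 gives net 75, which does not exceed 75, so (d) does not meet the standard.
  The prosecution does not carry Stage 3.
So the accused prevails.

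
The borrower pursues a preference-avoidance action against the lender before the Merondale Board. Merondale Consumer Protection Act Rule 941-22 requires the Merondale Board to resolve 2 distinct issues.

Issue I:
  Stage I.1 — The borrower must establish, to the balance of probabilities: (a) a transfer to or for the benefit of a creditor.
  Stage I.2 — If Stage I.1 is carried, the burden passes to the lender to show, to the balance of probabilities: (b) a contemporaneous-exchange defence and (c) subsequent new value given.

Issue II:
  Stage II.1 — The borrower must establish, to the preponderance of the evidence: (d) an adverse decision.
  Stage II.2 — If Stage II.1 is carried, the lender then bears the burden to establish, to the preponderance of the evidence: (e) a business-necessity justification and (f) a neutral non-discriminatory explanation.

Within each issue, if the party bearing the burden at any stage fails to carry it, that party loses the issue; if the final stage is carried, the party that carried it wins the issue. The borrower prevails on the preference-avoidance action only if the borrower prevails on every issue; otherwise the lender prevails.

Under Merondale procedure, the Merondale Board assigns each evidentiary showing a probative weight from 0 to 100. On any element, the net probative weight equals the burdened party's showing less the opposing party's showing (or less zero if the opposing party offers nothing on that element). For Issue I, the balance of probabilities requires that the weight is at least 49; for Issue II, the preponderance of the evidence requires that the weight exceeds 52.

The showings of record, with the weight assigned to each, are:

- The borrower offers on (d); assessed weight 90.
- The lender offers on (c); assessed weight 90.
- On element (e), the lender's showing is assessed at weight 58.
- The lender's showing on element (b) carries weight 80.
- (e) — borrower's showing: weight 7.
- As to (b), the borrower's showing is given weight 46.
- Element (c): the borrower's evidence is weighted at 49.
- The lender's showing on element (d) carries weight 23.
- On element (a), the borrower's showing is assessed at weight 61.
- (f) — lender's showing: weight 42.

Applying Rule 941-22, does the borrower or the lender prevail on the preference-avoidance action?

borrower

— Issue I —
At Stage I.1 the borrower must meet the balance of probabilities (weight is at least 49): on (a) the weight is 61, ≥ 49, so (a) meets the standard.
  The borrower carries Stage I.1; the lender now bears the burden.
At Stage I.2 the lender must meet the balance of probabilities (weight is at least 49): on (b) the weight is 80 less the opposing 46 gives net 34, which does not reach 49, so (b) does not meet the standard; on (c) the weight is 90 less the opposing 49 gives net 41, which does not reach 49, so (c) does not meet the standard.
  The lender does not carry Stage I.2.
The borrower prevails on this issue.
— Issue II —
Stage II.1 — burden on borrower; standard: the preponderance of the evidence (weight exceeds 52).
    (d): 90 − 23 = 67 > 52 [met]
  The borrower carries Stage II.1; the lender now bears the burden.
Stage II.2 — burden on lender; standard: the preponderance of the evidence (weight exceeds 52).
    (e): 58 − 7 = 51 ≤ 52 [not met]
    (f): 42 ≤ 52 [not met]
  The lender does not carry Stage II.2.
The borrower prevails on this issue.
Per-issue: Issue I → borrower; Issue II → borrower. The borrower must prevail on every issue; overall, the borrower prevails.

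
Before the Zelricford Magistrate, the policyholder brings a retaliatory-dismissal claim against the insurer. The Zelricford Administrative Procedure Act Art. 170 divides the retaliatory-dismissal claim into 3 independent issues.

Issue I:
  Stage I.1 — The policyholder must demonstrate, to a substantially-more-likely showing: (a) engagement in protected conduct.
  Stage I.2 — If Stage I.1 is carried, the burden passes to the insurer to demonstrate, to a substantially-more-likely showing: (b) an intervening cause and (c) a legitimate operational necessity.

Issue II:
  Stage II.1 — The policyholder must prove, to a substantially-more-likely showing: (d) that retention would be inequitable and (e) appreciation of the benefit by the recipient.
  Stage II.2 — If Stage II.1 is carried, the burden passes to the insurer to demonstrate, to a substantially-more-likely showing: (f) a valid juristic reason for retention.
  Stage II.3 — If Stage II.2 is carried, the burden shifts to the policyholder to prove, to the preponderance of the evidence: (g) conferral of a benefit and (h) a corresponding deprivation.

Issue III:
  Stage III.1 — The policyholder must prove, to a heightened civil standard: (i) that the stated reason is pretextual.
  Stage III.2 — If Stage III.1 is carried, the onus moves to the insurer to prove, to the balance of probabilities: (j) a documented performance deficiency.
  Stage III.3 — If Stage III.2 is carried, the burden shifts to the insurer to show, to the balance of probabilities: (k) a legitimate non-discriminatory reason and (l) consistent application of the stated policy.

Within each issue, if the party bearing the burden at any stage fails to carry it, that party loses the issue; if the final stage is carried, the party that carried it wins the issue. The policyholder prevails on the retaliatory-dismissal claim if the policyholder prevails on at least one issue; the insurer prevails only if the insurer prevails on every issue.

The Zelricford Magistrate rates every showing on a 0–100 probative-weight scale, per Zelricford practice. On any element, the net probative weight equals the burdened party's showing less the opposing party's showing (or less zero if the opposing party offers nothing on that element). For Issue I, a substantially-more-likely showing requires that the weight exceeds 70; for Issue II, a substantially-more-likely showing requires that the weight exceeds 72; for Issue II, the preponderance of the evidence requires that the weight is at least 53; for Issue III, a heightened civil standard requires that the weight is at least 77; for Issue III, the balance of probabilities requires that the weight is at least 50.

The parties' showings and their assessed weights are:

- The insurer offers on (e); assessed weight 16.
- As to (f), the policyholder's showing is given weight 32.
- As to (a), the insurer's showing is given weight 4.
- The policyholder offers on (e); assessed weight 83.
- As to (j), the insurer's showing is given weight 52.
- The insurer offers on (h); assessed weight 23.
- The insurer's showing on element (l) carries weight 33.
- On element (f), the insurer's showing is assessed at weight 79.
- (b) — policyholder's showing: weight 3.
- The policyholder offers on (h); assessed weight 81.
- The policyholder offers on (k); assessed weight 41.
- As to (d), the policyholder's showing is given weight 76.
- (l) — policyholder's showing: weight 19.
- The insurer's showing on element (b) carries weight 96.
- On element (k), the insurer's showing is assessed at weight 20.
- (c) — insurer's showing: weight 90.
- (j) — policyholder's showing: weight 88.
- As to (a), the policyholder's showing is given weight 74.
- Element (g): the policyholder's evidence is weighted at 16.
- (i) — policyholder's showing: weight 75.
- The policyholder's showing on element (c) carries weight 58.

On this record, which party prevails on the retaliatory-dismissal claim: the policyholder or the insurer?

— Issue I —
Stage I.1 — burden on policyholder; standard: a substantially-more-likely showing (weight exceeds 70).
    (a): 74 − 4 = 70 ≤ 70 [not met]
  Not every element is met, so the policyholder fails to carry Stage I.1.
The analysis ends at Stage I.1; the insurer prevails on this issue.
— Issue II —
At Stage II.1 the policyholder must meet a substantially-more-likely showing (weight exceeds 72): on (d) the weight is 76, which does exceed 72, so (d) meets the standard; on (e) the weight is 83 less the opposing 16 gives net 67, ≤ 72, so (e) does not meet the standard.
  Not every element is met, so the policyholder fails to carry Stage II.1.
So the insurer prevails on this issue.
— Issue III —
At Stage III.1 the policyholder must meet a heightened civil standard (weight is at least 77): on (i) the weight is 75, which does not reach 77, so (i) does not meet the standard.
  The policyholder does not carry Stage III.1.
The insurer prevails on this issue.
Per-issue: Issue I → insurer; Issue II → insurer; Issue III → insurer. The policyholder must prevail on at least one issue; overall, the insurer prevails.

insurer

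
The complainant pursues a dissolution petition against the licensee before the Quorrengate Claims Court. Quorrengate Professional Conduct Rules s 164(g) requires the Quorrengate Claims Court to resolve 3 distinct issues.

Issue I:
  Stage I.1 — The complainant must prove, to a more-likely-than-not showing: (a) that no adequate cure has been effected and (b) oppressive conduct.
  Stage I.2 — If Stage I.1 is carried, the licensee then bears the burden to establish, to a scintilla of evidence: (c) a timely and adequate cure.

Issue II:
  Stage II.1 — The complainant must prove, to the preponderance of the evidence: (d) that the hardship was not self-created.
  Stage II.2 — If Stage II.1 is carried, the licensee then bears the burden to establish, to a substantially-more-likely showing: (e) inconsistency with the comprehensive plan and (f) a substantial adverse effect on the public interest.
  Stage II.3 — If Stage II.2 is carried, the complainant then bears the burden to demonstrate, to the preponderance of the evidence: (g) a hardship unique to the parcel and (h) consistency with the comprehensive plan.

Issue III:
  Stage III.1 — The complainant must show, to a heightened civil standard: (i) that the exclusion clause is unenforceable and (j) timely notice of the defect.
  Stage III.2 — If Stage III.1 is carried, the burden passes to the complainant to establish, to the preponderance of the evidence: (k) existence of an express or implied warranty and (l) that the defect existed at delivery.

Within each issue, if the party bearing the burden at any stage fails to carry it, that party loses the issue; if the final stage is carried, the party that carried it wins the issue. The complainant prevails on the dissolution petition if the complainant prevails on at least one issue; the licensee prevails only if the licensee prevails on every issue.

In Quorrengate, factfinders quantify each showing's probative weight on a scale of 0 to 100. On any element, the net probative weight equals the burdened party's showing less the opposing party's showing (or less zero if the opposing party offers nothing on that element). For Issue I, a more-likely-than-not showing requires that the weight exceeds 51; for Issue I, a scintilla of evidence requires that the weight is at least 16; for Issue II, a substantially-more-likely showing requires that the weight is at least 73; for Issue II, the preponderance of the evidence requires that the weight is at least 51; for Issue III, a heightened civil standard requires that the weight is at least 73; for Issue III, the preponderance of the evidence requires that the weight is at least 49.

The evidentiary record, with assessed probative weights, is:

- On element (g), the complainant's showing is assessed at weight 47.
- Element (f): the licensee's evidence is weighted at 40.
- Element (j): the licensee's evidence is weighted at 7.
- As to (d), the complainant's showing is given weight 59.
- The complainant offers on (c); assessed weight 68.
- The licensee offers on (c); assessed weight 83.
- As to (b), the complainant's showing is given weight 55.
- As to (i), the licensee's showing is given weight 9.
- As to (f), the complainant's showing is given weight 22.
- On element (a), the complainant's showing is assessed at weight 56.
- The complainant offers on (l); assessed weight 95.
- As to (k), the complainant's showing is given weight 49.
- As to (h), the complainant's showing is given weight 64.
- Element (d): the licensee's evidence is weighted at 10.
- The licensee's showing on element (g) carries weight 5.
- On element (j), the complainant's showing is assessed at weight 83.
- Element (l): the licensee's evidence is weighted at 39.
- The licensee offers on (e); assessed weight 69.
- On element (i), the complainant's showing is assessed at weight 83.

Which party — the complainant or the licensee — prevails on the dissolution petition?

— Issue I —
At Stage I.1 the complainant must meet a more-likely-than-not showing (weight exceeds 51): on (a) the weight is 56, > 51, so (a) meets the standard; on (b) the weight is 55, which does exceed 51, so (b) meets the standard.
  All elements met. The burden passes to the licensee.
At Stage I.2 the licensee must meet a scintilla of evidence (weight is at least 16): on (c) the weight is 83 less the opposing 68 gives net 15, < 16, so (c) does not meet the standard.
  Stage I.2 not carried; the licensee fails its burden.
The complainant prevails on this issue.
— Issue II —
Stage II.1 (complainant, the preponderance of the evidence, weight is at least 51): (d) net 59−10=49 < 51 — fails.
  The complainant does not carry Stage II.1.
The analysis ends at Stage II.1; the licensee prevails on this issue.
— Issue III —
At Stage III.1 the complainant must meet a heightened civil standard (weight is at least 73): on (i) the weight is 83 less the opposing 9 gives net 74, which does reach 73, so (i) meets the standard; on (j) the weight is 83 less the opposing 7 gives net 76, ≥ 73, so (j) meets the standard.
  All elements met. The complainant retains the burden for Stage III.2.
At Stage III.2 the complainant must meet the preponderance of the evidence (weight is at least 49): on (k) the weight is 49, ≥ 49, so (k) meets the standard; on (l) the weight is 95 less the opposing 39 gives net 56, ≥ 49, so (l) meets the standard.
  The complainant carries the last stage.
All stages carried — the complainant prevails on this issue.
Per-issue: Issue I → complainant; Issue II → licensee; Issue III → complainant. The complainant must prevail on at least one issue; overall, the complainant prevails.

complainant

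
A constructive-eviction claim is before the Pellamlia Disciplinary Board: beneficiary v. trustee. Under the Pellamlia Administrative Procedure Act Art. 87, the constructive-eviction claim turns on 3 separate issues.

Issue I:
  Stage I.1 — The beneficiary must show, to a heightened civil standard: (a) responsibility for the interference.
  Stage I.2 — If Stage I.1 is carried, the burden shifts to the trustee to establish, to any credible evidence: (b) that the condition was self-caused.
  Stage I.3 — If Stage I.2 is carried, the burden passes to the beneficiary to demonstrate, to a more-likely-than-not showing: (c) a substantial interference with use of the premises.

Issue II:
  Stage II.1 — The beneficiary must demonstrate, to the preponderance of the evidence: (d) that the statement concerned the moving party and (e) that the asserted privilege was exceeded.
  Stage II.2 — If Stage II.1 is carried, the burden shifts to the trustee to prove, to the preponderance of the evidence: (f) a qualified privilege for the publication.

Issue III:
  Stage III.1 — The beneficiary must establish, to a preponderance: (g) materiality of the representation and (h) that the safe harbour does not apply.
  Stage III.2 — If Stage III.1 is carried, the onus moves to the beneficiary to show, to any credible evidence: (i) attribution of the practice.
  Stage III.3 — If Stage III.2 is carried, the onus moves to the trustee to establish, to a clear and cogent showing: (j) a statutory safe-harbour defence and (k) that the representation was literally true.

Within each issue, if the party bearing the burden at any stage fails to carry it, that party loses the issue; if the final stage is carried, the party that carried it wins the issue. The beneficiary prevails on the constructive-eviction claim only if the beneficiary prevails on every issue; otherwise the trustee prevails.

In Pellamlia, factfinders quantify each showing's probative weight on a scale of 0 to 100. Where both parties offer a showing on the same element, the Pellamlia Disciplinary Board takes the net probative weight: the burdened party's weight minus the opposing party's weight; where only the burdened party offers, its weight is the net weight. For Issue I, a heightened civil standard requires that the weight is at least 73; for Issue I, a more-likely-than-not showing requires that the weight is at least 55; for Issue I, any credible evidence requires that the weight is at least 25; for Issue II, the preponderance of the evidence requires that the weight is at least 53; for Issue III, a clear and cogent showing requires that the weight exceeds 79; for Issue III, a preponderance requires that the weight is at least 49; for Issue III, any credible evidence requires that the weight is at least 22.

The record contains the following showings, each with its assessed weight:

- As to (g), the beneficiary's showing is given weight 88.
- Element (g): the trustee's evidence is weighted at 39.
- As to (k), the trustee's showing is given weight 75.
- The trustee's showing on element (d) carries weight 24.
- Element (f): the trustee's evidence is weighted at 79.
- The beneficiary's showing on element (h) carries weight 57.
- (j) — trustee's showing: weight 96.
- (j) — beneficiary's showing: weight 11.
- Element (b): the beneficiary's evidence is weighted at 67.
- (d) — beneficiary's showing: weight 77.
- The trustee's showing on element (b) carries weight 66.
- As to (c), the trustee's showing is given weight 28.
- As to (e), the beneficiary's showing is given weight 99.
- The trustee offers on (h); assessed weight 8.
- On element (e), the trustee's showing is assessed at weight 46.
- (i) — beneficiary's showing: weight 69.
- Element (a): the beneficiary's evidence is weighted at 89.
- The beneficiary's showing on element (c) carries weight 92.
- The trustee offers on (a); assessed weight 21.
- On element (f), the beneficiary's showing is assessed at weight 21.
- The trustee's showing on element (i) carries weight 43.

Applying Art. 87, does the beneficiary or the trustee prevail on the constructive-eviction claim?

trustee

— Issue I —
At Stage I.1 the beneficiary must meet a heightened civil standard (weight is at least 73): on (a) the weight is 89 less the opposing 21 gives net 68, which does not reach 73, so (a) does not meet the standard.
  Stage I.1 not carried; the beneficiary fails its burden.
The trustee prevails on this issue.
— Issue II —
At Stage II.1 the beneficiary must meet the preponderance of the evidence (weight is at least 53): on (d) the weight is 77 less the opposing 24 gives net 53, which does reach 53, so (d) meets the standard; on (e) the weight is 99 less the opposing 46 gives net 53, which does reach 53, so (e) meets the standard.
  All elements met. The burden passes to the trustee.
At Stage II.2 the trustee must meet the preponderance of the evidence (weight is at least 53): on (f) the weight is 79 less the opposing 21 gives net 58, ≥ 53, so (f) meets the standard.
  The trustee carries the last stage.
With every stage satisfied, the trustee prevails on this issue.
— Issue III —
Stage III.1 (beneficiary, a preponderance, weight is at least 49): (g) net 88−39=49 ≥ 49 — meets; (h) net 57−8=49 ≥ 49 — meets.
  Stage III.1 carried; the burden remains with the beneficiary.
Stage III.2 (beneficiary, any credible evidence, weight is at least 22): (i) net 69−43=26 ≥ 22 — meets.
  Stage III.2 is satisfied; the onus moves to the trustee.
Stage III.3 (trustee, a clear and cogent showing, weight exceeds 79): (j) net 96−11=85 > 79 — meets; (k) 75 ≤ 79 — fails.
  The trustee does not carry Stage III.3.
So the beneficiary prevails on this issue.
Per-issue: Issue I → trustee; Issue II → trustee; Issue III → beneficiary. The beneficiary must prevail on every issue; overall, the trustee prevails.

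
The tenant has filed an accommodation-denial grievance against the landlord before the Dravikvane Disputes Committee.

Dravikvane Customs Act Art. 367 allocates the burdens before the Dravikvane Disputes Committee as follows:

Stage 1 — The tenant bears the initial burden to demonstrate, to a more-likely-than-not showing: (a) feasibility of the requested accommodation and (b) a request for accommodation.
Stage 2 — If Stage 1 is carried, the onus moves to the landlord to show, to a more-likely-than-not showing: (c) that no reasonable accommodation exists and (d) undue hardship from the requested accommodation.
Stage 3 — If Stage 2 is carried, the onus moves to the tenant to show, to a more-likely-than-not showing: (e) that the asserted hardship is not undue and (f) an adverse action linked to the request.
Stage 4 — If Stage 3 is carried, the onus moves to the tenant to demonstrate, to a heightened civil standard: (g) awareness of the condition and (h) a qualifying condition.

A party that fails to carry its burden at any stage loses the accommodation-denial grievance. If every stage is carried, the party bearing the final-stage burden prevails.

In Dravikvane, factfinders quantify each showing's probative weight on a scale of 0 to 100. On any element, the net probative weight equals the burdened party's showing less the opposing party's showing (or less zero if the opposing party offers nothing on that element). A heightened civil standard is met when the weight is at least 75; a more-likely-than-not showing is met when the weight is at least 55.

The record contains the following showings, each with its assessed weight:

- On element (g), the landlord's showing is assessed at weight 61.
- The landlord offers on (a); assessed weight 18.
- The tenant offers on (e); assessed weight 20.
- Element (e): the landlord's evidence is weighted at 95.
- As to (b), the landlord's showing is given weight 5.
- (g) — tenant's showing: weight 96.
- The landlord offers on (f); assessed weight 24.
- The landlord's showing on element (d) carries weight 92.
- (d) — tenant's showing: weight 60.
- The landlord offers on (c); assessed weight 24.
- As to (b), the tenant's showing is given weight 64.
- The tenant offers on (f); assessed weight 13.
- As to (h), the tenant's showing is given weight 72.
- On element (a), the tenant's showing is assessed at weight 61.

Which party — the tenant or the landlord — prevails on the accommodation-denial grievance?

Stage 1 (tenant, a more-likely-than-not showing, weight is at least 55): (a) net 61−18=43 < 55 — fails; (b) net 64−5=59 ≥ 55 — meets.
  Stage 1 not carried; the tenant fails its burden.
The landlord prevails.

landlord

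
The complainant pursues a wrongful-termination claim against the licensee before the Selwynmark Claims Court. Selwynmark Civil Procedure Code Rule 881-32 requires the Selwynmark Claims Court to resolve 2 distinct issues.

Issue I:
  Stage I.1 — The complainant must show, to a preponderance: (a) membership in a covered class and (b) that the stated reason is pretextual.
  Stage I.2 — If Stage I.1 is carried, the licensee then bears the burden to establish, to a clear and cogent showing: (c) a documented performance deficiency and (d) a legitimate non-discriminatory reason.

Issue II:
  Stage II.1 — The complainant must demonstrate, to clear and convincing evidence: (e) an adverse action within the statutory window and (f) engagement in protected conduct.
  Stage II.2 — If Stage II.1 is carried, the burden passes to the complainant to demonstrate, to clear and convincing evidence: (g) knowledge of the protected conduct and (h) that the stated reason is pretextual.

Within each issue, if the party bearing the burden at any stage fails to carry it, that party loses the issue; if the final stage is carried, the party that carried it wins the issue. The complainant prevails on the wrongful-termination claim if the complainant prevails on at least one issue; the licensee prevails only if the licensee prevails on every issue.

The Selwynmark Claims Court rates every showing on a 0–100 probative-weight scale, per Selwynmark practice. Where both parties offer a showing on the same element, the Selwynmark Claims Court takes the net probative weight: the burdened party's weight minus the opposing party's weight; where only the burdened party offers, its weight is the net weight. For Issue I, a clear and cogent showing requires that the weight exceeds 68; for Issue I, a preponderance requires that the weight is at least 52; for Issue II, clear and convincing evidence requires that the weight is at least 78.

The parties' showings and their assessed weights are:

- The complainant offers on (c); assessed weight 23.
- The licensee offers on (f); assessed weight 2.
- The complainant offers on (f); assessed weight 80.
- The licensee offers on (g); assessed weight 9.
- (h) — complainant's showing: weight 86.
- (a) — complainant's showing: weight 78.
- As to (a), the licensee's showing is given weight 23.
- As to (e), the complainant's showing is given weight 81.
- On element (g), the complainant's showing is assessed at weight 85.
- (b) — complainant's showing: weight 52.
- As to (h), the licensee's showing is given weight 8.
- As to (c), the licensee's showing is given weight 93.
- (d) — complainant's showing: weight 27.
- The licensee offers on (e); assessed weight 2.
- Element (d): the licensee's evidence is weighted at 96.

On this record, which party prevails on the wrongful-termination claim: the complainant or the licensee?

licensee

— Issue I —
At Stage I.1 the complainant must meet a preponderance (weight is at least 52): on (a) the weight is 78 less the opposing 23 gives net 55, ≥ 52, so (a) meets the standard; on (b) the weight is 52, ≥ 52, so (b) meets the standard.
  The complainant carries Stage I.1; the licensee now bears the burden.
At Stage I.2 the licensee must meet a clear and cogent showing (weight exceeds 68): on (c) the weight is 93 less the opposing 23 gives net 70, > 68, so (c) meets the standard; on (d) the weight is 96 less the opposing 27 gives net 69, which does exceed 68, so (d) meets the standard.
  All elements met at the final stage.
With every stage satisfied, the licensee prevails on this issue.
— Issue II —
Stage II.1 (complainant, clear and convincing evidence, weight is at least 78): (e) net 81−2=79 ≥ 78 — meets; (f) net 80−2=78 ≥ 78 — meets.
  All elements met. The complainant retains the burden for Stage II.2.
Stage II.2 (complainant, clear and convincing evidence, weight is at least 78): (g) net 85−9=76 < 78 — fails; (h) net 86−8=78 ≥ 78 — meets.
  Not every element is met, so the complainant fails to carry Stage II.2.
So the licensee prevails on this issue.
Per-issue: Issue I → licensee; Issue II → licensee. The complainant must prevail on at least one issue; overall, the licensee prevails.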